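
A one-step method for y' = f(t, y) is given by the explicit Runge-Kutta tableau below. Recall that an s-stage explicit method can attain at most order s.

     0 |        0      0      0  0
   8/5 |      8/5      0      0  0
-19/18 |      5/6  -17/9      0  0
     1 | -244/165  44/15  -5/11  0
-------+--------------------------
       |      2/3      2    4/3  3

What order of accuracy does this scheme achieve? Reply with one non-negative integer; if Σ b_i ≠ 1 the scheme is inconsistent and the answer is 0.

0

b = (2/3, 2, 4/3, 3)
c = (0, 8/5, -19/18, 1)
Ac = (0, 0, -136/45, 25607/4950)
Σ b_i: 2/3·1 + 2·1 + 4/3·1 + 3·1 = 7 ≠ 1 ⇒ order 0.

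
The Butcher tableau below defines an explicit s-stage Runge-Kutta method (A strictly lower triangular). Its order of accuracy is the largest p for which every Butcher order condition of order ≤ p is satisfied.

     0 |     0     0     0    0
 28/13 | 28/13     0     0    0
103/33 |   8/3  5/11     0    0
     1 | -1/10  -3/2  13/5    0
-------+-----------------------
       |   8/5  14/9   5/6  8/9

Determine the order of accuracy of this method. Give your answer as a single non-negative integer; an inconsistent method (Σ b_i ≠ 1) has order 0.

0

b = (8/5, 14/9, 5/6, 8/9)
c = (0, 28/13, 103/33, 1)
Ac = (0, 0, 140/143, 10477/2145)
Σ b_i: 8/5·1 + 14/9·1 + 5/6·1 + 8/9·1 = 439/90 ≠ 1 ⇒ order 0.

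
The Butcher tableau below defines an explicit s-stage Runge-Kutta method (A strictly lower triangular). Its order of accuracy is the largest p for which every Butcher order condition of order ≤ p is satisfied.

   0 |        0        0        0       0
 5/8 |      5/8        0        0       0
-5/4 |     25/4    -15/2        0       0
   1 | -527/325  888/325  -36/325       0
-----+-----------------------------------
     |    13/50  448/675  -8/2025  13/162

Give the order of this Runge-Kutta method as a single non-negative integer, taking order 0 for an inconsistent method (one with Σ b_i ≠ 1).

4

b = (13/50, 448/675, -8/2025, 13/162)
c = (0, 5/8, -5/4, 1)
Ac = (0, 0, -75/16, 24/13)
Σ b_i: 13/50·1 + 448/675·1 + (-8/2025)·1 + 13/162·1 = 1 ✓
b·c: 448/675·5/8 + (-8/2025)·(-5/4) + 13/162·1 = 1/2 ✓
b·c²: 448/675·25/64 + (-8/2025)·25/16 + 13/162·1 = 1/3 ✓
b·Ac: (-8/2025)·(-75/16) + 13/162·24/13 = 1/6 ✓
b·c³: 448/675·125/512 + (-8/2025)·(-125/64) + 13/162·1 = 1/4 ✓
b·(c∘Ac): (-8/2025)·375/64 + 13/162·24/13 = 1/8 ✓
b·Ac²: (-8/2025)·(-375/128) + 13/162·93/104 = 1/12 ✓
b·A²c: 13/162·27/52 = 1/24 ✓; 4 stages ⇒ order 4.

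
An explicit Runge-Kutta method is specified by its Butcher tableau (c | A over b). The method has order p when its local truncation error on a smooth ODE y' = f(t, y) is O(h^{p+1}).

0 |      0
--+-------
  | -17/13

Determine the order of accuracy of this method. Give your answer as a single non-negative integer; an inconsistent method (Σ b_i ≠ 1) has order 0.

b = (-17/13)
c = (0)
Σ b_i: (-17/13)·1 = -17/13 ≠ 1 ⇒ order 0.

0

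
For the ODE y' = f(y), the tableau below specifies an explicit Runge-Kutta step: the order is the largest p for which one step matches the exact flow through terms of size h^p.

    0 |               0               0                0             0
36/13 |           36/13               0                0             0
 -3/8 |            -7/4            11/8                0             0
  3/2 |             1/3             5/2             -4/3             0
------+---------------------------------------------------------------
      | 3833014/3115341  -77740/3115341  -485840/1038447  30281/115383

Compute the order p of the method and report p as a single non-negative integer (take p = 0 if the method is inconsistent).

3

b = (3833014/3115341, -77740/3115341, -485840/1038447, 30281/115383)
c = (0, 36/13, -3/8, 3/2)
Ac = (0, 0, 99/26, 193/26)
Σ b_i: 3833014/3115341·1 + (-77740/3115341)·1 + (-485840/1038447)·1 + 30281/115383·1 = 1 ✓
b·c: (-77740/3115341)·36/13 + (-485840/1038447)·(-3/8) + 30281/115383·3/2 = 1/2 ✓
b·c²: (-77740/3115341)·1296/169 + (-485840/1038447)·9/64 + 30281/115383·9/4 = 1/3 ✓
b·Ac: (-485840/1038447)·99/26 + 30281/115383·193/26 = 1/6 ✓
b·c³: (-77740/3115341)·46656/2197 + (-485840/1038447)·(-27/512) + 30281/115383·27/8 = 6087533/15999776 ≠ 1/4 ⇒ order 3.
b·(c∘Ac): (-485840/1038447)·(-297/208) + 30281/115383·579/52 = 7180293/1999972 ≠ 1/8
b·Ac²: (-485840/1038447)·1782/169 + 30281/115383·51333/2704 = 391627/7999888 ≠ 1/12
b·A²c: 30281/115383·(-66/13) = -666182/499993 ≠ 1/24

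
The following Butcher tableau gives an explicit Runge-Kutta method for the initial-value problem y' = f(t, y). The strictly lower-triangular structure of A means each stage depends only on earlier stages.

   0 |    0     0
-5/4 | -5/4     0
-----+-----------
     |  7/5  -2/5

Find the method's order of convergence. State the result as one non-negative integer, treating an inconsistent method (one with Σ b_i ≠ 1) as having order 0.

b = (7/5, -2/5)
c = (0, -5/4)
Σ b_i: 7/5·1 + (-2/5)·1 = 1 ✓
b·c: (-2/5)·(-5/4) = 1/2 ✓; 2 stages ⇒ order 2.

2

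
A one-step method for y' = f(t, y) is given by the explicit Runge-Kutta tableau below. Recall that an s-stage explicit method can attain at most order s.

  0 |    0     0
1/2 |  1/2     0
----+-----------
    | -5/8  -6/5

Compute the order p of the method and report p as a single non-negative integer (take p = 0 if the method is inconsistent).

0

b = (-5/8, -6/5)
c = (0, 1/2)
Σ b_i: (-5/8)·1 + (-6/5)·1 = -73/40 ≠ 1 ⇒ order 0.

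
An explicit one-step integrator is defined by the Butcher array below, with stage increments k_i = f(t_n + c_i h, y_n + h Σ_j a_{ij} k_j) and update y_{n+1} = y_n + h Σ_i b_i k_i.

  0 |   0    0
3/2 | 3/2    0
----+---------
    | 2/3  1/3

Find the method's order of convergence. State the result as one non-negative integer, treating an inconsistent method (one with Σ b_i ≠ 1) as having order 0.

2

b = (2/3, 1/3)
c = (0, 3/2)
Σ b_i: 2/3·1 + 1/3·1 = 1 ✓
b·c: 1/3·3/2 = 1/2 ✓; 2 stages ⇒ order 2.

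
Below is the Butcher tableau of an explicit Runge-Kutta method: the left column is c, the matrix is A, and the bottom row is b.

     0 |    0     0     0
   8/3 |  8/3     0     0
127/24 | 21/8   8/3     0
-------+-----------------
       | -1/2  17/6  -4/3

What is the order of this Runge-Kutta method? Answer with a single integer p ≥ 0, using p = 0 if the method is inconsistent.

b = (-1/2, 17/6, -4/3)
c = (0, 8/3, 127/24)
Ac = (0, 0, 64/9)
Σ b_i: (-1/2)·1 + 17/6·1 + (-4/3)·1 = 1 ✓
b·c: 17/6·8/3 + (-4/3)·127/24 = 1/2 ✓
b·c²: 17/6·64/9 + (-4/3)·16129/576 = -275/16 ≠ 1/3 ⇒ order 2.
b·Ac: (-4/3)·64/9 = -256/27 ≠ 1/6

2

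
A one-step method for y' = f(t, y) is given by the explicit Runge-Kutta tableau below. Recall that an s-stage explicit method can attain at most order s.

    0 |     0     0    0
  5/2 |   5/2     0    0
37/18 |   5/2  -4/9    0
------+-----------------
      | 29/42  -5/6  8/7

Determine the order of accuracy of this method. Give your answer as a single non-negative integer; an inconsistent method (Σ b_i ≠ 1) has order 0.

b = (29/42, -5/6, 8/7)
c = (0, 5/2, 37/18)
Ac = (0, 0, -10/9)
Σ b_i: 29/42·1 + (-5/6)·1 + 8/7·1 = 1 ✓
b·c: (-5/6)·5/2 + 8/7·37/18 = 67/252 ≠ 1/2 ⇒ order 1.

1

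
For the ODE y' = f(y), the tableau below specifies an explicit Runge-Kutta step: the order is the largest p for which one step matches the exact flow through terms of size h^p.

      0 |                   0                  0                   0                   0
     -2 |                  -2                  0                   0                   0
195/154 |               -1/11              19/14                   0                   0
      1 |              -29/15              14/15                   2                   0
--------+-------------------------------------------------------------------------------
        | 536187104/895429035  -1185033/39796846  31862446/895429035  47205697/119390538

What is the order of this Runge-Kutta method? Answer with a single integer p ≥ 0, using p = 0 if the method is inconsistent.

b = (536187104/895429035, -1185033/39796846, 31862446/895429035, 47205697/119390538)
c = (0, -2, 195/154, 1)
Ac = (0, 0, -19/7, 769/1155)
Σ b_i: 536187104/895429035·1 + (-1185033/39796846)·1 + 31862446/895429035·1 + 47205697/119390538·1 = 1 ✓
b·c: (-1185033/39796846)·(-2) + 31862446/895429035·195/154 + 47205697/119390538·1 = 1/2 ✓
b·c²: (-1185033/39796846)·4 + 31862446/895429035·38025/23716 + 47205697/119390538·1 = 1/3 ✓
b·Ac: 31862446/895429035·(-19/7) + 47205697/119390538·769/1155 = 1/6 ✓
b·c³: (-1185033/39796846)·(-8) + 31862446/895429035·7414875/3652264 + 47205697/119390538·1 = 12977810581/18386142852 ≠ 1/4 ⇒ order 3.
b·(c∘Ac): 31862446/895429035·(-3705/1078) + 47205697/119390538·769/1155 = 252426539/1790858070 ≠ 1/8
b·Ac²: 31862446/895429035·38/7 + 47205697/119390538·1234423/177870 = 54003373901/18386142852 ≠ 1/12
b·A²c: 47205697/119390538·(-38/7) = -128129749/59695269 ≠ 1/24

3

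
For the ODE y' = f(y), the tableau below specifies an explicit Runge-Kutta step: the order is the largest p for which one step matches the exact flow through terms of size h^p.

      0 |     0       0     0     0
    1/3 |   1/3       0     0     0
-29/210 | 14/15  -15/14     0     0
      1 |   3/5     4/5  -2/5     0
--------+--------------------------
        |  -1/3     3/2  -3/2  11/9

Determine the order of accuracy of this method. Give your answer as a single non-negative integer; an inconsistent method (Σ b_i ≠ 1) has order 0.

0

b = (-1/3, 3/2, -3/2, 11/9)
c = (0, 1/3, -29/210, 1)
Ac = (0, 0, -5/14, 169/525)
Σ b_i: (-1/3)·1 + 3/2·1 + (-3/2)·1 + 11/9·1 = 8/9 ≠ 1 ⇒ order 0.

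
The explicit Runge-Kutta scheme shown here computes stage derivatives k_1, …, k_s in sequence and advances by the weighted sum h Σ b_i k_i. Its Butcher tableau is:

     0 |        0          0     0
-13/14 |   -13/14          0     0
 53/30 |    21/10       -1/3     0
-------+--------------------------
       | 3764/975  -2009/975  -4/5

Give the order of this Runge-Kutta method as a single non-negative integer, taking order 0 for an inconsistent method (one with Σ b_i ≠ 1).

b = (3764/975, -2009/975, -4/5)
c = (0, -13/14, 53/30)
Ac = (0, 0, 13/42)
Σ b_i: 3764/975·1 + (-2009/975)·1 + (-4/5)·1 = 1 ✓
b·c: (-2009/975)·(-13/14) + (-4/5)·53/30 = 1/2 ✓
b·c²: (-2009/975)·169/196 + (-4/5)·2809/900 = -19231/4500 ≠ 1/3 ⇒ order 2.
b·Ac: (-4/5)·13/42 = -26/105 ≠ 1/6

2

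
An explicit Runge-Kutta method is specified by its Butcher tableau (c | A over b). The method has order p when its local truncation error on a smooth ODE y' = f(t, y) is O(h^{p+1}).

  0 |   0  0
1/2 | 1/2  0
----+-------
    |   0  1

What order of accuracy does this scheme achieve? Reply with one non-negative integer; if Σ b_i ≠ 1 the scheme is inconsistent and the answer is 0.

b = (0, 1)
c = (0, 1/2)
Σ b_i: 1·1 = 1 ✓
b·c: 1·1/2 = 1/2 ✓; 2 stages ⇒ order 2.

2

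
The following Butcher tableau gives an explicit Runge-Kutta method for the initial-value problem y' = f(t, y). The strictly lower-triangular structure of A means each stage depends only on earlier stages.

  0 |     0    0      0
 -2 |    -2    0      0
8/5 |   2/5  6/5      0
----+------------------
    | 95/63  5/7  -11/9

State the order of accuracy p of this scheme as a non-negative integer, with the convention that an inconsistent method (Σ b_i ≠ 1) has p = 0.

b = (95/63, 5/7, -11/9)
c = (0, -2, 8/5)
Ac = (0, 0, -12/5)
Σ b_i: 95/63·1 + 5/7·1 + (-11/9)·1 = 1 ✓
b·c: 5/7·(-2) + (-11/9)·8/5 = -1066/315 ≠ 1/2 ⇒ order 1.

1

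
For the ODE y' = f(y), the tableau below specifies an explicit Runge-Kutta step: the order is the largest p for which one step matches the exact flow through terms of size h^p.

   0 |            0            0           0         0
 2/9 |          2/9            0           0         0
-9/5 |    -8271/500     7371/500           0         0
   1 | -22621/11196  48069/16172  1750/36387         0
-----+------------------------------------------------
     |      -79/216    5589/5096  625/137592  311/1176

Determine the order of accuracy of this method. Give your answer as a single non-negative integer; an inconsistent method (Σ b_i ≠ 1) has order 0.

b = (-79/216, 5589/5096, 625/137592, 311/1176)
c = (0, 2/9, -9/5, 1)
Ac = (0, 0, 819/250, 357/622)
Σ b_i: (-79/216)·1 + 5589/5096·1 + 625/137592·1 + 311/1176·1 = 1 ✓
b·c: 5589/5096·2/9 + 625/137592·(-9/5) + 311/1176·1 = 1/2 ✓
b·c²: 5589/5096·4/81 + 625/137592·81/25 + 311/1176·1 = 1/3 ✓
b·Ac: 625/137592·819/250 + 311/1176·357/622 = 1/6 ✓
b·c³: 5589/5096·8/729 + 625/137592·(-729/125) + 311/1176·1 = 1/4 ✓
b·(c∘Ac): 625/137592·(-7371/1250) + 311/1176·357/622 = 1/8 ✓
b·Ac²: 625/137592·91/125 + 311/1176·847/2799 = 1/12 ✓
b·A²c: 311/1176·49/311 = 1/24 ✓; 4 stages ⇒ order 4.

4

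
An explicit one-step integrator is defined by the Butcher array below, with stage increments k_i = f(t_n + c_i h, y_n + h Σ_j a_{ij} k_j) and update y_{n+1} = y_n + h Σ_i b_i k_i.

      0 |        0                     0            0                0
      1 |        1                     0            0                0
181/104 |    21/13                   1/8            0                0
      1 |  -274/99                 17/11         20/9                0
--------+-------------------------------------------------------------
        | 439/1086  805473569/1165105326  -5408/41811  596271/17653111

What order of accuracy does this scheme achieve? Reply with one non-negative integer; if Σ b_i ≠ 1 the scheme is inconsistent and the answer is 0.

3

b = (439/1086, 805473569/1165105326, -5408/41811, 596271/17653111)
c = (0, 1, 181/104, 1)
Ac = (0, 0, 1/8, 13933/2574)
Σ b_i: 439/1086·1 + 805473569/1165105326·1 + (-5408/41811)·1 + 596271/17653111·1 = 1 ✓
b·c: 805473569/1165105326·1 + (-5408/41811)·181/104 + 596271/17653111·1 = 1/2 ✓
b·c²: 805473569/1165105326·1 + (-5408/41811)·32761/10816 + 596271/17653111·1 = 1/3 ✓
b·Ac: (-5408/41811)·1/8 + 596271/17653111·13933/2574 = 1/6 ✓
b·c³: 805473569/1165105326·1 + (-5408/41811)·5929741/1124864 + 596271/17653111·1 = 9/208 ≠ 1/4 ⇒ order 3.
b·(c∘Ac): (-5408/41811)·181/832 + 596271/17653111·13933/2574 = 28/181 ≠ 1/8
b·Ac²: (-5408/41811)·1/8 + 596271/17653111·2215567/267696 = 763309/2898064 ≠ 1/12
b·A²c: 596271/17653111·5/18 = 993785/105918666 ≠ 1/24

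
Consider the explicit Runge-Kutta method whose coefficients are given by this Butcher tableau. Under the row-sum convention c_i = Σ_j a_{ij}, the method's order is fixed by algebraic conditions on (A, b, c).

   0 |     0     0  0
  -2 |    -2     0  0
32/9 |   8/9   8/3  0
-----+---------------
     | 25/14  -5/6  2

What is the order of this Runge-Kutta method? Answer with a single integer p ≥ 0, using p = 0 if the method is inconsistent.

b = (25/14, -5/6, 2)
c = (0, -2, 32/9)
Ac = (0, 0, -16/3)
Σ b_i: 25/14·1 + (-5/6)·1 + 2·1 = 62/21 ≠ 1 ⇒ order 0.

0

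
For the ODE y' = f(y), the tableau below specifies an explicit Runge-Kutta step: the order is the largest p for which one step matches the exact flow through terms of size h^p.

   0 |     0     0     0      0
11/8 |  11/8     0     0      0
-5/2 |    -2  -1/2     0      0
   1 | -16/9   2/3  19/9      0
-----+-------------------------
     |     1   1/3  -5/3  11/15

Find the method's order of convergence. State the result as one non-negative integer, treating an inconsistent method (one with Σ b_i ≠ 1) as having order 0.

0

b = (1, 1/3, -5/3, 11/15)
c = (0, 11/8, -5/2, 1)
Ac = (0, 0, -11/16, -157/36)
Σ b_i: 1·1 + 1/3·1 + (-5/3)·1 + 11/15·1 = 2/5 ≠ 1 ⇒ order 0.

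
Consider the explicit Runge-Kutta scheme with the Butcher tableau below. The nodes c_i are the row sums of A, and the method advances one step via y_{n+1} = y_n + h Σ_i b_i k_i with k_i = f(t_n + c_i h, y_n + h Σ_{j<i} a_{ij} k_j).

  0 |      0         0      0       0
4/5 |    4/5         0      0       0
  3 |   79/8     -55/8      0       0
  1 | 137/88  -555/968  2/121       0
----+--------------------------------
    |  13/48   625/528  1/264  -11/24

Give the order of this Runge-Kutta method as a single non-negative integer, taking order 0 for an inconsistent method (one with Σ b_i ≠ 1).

4

b = (13/48, 625/528, 1/264, -11/24)
c = (0, 4/5, 3, 1)
Ac = (0, 0, -11/2, -9/22)
Σ b_i: 13/48·1 + 625/528·1 + 1/264·1 + (-11/24)·1 = 1 ✓
b·c: 625/528·4/5 + 1/264·3 + (-11/24)·1 = 1/2 ✓
b·c²: 625/528·16/25 + 1/264·9 + (-11/24)·1 = 1/3 ✓
b·Ac: 1/264·(-11/2) + (-11/24)·(-9/22) = 1/6 ✓
b·c³: 625/528·64/125 + 1/264·27 + (-11/24)·1 = 1/4 ✓
b·(c∘Ac): 1/264·(-33/2) + (-11/24)·(-9/22) = 1/8 ✓
b·Ac²: 1/264·(-22/5) + (-11/24)·(-12/55) = 1/12 ✓
b·A²c: (-11/24)·(-1/11) = 1/24 ✓; 4 stages ⇒ order 4.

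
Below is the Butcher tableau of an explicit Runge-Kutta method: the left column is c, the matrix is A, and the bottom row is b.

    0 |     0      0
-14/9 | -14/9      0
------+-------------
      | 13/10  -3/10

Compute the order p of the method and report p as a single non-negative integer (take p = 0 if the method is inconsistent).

b = (13/10, -3/10)
c = (0, -14/9)
Σ b_i: 13/10·1 + (-3/10)·1 = 1 ✓
b·c: (-3/10)·(-14/9) = 7/15 ≠ 1/2 ⇒ order 1.

1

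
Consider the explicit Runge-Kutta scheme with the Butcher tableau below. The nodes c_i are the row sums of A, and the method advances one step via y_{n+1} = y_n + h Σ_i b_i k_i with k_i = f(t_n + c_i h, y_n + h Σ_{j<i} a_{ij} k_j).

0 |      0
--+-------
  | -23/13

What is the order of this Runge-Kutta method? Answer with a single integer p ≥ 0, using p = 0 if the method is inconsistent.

b = (-23/13)
c = (0)
Σ b_i: (-23/13)·1 = -23/13 ≠ 1 ⇒ order 0.

0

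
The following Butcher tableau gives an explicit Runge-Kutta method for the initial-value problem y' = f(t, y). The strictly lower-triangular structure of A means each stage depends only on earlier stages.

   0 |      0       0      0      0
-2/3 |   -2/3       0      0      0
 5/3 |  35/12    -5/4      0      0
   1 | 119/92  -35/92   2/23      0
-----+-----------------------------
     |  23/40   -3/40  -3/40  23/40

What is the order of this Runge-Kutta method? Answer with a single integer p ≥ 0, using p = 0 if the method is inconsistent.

b = (23/40, -3/40, -3/40, 23/40)
c = (0, -2/3, 5/3, 1)
Ac = (0, 0, 5/6, 55/138)
Σ b_i: 23/40·1 + (-3/40)·1 + (-3/40)·1 + 23/40·1 = 1 ✓
b·c: (-3/40)·(-2/3) + (-3/40)·5/3 + 23/40·1 = 1/2 ✓
b·c²: (-3/40)·4/9 + (-3/40)·25/9 + 23/40·1 = 1/3 ✓
b·Ac: (-3/40)·5/6 + 23/40·55/138 = 1/6 ✓
b·c³: (-3/40)·(-8/27) + (-3/40)·125/27 + 23/40·1 = 1/4 ✓
b·(c∘Ac): (-3/40)·25/18 + 23/40·55/138 = 1/8 ✓
b·Ac²: (-3/40)·(-5/9) + 23/40·5/69 = 1/12 ✓
b·A²c: 23/40·5/69 = 1/24 ✓; 4 stages ⇒ order 4.

4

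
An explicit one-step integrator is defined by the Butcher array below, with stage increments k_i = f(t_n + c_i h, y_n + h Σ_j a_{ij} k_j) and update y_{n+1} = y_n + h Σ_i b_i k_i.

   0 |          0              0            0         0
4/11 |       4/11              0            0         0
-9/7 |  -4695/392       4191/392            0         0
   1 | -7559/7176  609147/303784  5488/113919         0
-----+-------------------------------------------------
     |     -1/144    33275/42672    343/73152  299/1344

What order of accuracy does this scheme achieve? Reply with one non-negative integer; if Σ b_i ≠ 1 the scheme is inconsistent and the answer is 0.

4

b = (-1/144, 33275/42672, 343/73152, 299/1344)
c = (0, 4/11, -9/7, 1)
Ac = (0, 0, 381/98, 399/598)
Σ b_i: (-1/144)·1 + 33275/42672·1 + 343/73152·1 + 299/1344·1 = 1 ✓
b·c: 33275/42672·4/11 + 343/73152·(-9/7) + 299/1344·1 = 1/2 ✓
b·c²: 33275/42672·16/121 + 343/73152·81/49 + 299/1344·1 = 1/3 ✓
b·Ac: 343/73152·381/98 + 299/1344·399/598 = 1/6 ✓
b·c³: 33275/42672·64/1331 + 343/73152·(-729/343) + 299/1344·1 = 1/4 ✓
b·(c∘Ac): 343/73152·(-3429/686) + 299/1344·399/598 = 1/8 ✓
b·Ac²: 343/73152·762/539 + 299/1344·1134/3289 = 1/12 ✓
b·A²c: 299/1344·56/299 = 1/24 ✓; 4 stages ⇒ order 4.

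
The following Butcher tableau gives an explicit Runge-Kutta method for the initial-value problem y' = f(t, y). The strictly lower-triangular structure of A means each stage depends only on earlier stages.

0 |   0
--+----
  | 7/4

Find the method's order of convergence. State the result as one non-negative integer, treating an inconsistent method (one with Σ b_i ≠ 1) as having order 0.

0

b = (7/4)
c = (0)
Σ b_i: 7/4·1 = 7/4 ≠ 1 ⇒ order 0.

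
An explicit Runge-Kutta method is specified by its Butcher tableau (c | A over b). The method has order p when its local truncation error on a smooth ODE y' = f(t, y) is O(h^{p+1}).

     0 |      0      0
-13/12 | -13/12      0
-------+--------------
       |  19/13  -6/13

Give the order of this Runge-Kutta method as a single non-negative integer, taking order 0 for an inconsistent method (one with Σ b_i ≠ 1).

b = (19/13, -6/13)
c = (0, -13/12)
Σ b_i: 19/13·1 + (-6/13)·1 = 1 ✓
b·c: (-6/13)·(-13/12) = 1/2 ✓; 2 stages ⇒ order 2.

2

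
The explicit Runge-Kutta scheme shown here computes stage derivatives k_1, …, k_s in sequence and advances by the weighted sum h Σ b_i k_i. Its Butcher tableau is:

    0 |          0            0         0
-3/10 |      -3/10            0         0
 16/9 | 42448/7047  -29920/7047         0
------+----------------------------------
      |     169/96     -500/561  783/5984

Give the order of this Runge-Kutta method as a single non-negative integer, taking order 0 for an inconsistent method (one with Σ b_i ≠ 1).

3

b = (169/96, -500/561, 783/5984)
c = (0, -3/10, 16/9)
Ac = (0, 0, 2992/2349)
Σ b_i: 169/96·1 + (-500/561)·1 + 783/5984·1 = 1 ✓
b·c: (-500/561)·(-3/10) + 783/5984·16/9 = 1/2 ✓
b·c²: (-500/561)·9/100 + 783/5984·256/81 = 1/3 ✓
b·Ac: 783/5984·2992/2349 = 1/6 ✓; 3 stages ⇒ order 3.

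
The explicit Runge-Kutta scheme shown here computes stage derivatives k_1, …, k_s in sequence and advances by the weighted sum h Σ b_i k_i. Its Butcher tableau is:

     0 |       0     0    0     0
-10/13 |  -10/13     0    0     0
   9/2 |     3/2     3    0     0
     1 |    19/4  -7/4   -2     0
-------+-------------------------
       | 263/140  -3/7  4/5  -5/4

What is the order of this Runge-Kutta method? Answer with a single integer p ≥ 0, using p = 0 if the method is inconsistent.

1

b = (263/140, -3/7, 4/5, -5/4)
c = (0, -10/13, 9/2, 1)
Ac = (0, 0, -30/13, -199/26)
Σ b_i: 263/140·1 + (-3/7)·1 + 4/5·1 + (-5/4)·1 = 1 ✓
b·c: (-3/7)·(-10/13) + 4/5·9/2 + (-5/4)·1 = 4877/1820 ≠ 1/2 ⇒ order 1.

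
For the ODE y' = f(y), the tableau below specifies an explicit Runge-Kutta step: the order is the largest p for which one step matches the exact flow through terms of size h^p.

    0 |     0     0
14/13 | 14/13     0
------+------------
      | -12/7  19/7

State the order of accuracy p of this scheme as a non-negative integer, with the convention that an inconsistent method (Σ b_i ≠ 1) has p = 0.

1

b = (-12/7, 19/7)
c = (0, 14/13)
Σ b_i: (-12/7)·1 + 19/7·1 = 1 ✓
b·c: 19/7·14/13 = 38/13 ≠ 1/2 ⇒ order 1.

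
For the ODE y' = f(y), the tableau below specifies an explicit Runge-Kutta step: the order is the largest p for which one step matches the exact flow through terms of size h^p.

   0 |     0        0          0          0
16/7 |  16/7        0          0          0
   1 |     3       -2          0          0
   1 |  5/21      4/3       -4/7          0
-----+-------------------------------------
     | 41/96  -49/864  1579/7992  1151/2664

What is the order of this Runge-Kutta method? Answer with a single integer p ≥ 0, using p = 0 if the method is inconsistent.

3

b = (41/96, -49/864, 1579/7992, 1151/2664)
c = (0, 16/7, 1, 1)
Ac = (0, 0, -32/7, 52/21)
Σ b_i: 41/96·1 + (-49/864)·1 + 1579/7992·1 + 1151/2664·1 = 1 ✓
b·c: (-49/864)·16/7 + 1579/7992·1 + 1151/2664·1 = 1/2 ✓
b·c²: (-49/864)·256/49 + 1579/7992·1 + 1151/2664·1 = 1/3 ✓
b·Ac: 1579/7992·(-32/7) + 1151/2664·52/21 = 1/6 ✓
b·c³: (-49/864)·4096/343 + 1579/7992·1 + 1151/2664·1 = -1/21 ≠ 1/4 ⇒ order 3.
b·(c∘Ac): 1579/7992·(-32/7) + 1151/2664·52/21 = 1/6 ≠ 1/8
b·Ac²: 1579/7992·(-512/49) + 1151/2664·940/147 = 7597/10878 ≠ 1/12
b·A²c: 1151/2664·128/49 = 18416/16317 ≠ 1/24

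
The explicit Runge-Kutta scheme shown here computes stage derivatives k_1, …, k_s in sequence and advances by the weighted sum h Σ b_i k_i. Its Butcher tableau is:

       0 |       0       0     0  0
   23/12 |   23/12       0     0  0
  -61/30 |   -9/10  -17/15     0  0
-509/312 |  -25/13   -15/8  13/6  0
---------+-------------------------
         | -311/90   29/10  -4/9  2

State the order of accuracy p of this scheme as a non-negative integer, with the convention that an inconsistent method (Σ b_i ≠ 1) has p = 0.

1

b = (-311/90, 29/10, -4/9, 2)
c = (0, 23/12, -61/30, -509/312)
Ac = (0, 0, -391/180, -11519/1440)
Σ b_i: (-311/90)·1 + 29/10·1 + (-4/9)·1 + 2·1 = 1 ✓
b·c: 29/10·23/12 + (-4/9)·(-61/30) + 2·(-509/312) = 44917/14040 ≠ 1/2 ⇒ order 1.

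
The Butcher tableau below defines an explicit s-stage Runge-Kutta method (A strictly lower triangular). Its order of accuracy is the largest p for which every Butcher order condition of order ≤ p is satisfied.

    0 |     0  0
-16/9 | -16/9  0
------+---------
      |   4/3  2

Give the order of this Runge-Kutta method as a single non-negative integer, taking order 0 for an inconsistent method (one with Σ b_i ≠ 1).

b = (4/3, 2)
c = (0, -16/9)
Σ b_i: 4/3·1 + 2·1 = 10/3 ≠ 1 ⇒ order 0.

0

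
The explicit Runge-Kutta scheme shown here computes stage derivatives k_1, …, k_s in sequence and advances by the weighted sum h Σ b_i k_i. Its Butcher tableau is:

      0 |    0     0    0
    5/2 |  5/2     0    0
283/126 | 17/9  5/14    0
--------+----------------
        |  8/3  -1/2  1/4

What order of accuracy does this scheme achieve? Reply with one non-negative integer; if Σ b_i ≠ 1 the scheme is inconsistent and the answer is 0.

b = (8/3, -1/2, 1/4)
c = (0, 5/2, 283/126)
Ac = (0, 0, 25/28)
Σ b_i: 8/3·1 + (-1/2)·1 + 1/4·1 = 29/12 ≠ 1 ⇒ order 0.

0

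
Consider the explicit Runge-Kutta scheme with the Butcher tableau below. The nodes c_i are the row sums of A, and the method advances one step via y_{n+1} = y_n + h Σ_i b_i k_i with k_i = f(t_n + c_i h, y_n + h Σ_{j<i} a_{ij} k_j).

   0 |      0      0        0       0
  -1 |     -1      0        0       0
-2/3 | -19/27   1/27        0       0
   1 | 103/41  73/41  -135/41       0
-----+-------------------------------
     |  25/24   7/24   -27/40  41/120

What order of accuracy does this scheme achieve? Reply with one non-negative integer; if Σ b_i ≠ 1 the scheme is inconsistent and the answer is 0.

b = (25/24, 7/24, -27/40, 41/120)
c = (0, -1, -2/3, 1)
Ac = (0, 0, -1/27, 17/41)
Σ b_i: 25/24·1 + 7/24·1 + (-27/40)·1 + 41/120·1 = 1 ✓
b·c: 7/24·(-1) + (-27/40)·(-2/3) + 41/120·1 = 1/2 ✓
b·c²: 7/24·1 + (-27/40)·4/9 + 41/120·1 = 1/3 ✓
b·Ac: (-27/40)·(-1/27) + 41/120·17/41 = 1/6 ✓
b·c³: 7/24·(-1) + (-27/40)·(-8/27) + 41/120·1 = 1/4 ✓
b·(c∘Ac): (-27/40)·2/81 + 41/120·17/41 = 1/8 ✓
b·Ac²: (-27/40)·1/27 + 41/120·13/41 = 1/12 ✓
b·A²c: 41/120·5/41 = 1/24 ✓; 4 stages ⇒ order 4.

4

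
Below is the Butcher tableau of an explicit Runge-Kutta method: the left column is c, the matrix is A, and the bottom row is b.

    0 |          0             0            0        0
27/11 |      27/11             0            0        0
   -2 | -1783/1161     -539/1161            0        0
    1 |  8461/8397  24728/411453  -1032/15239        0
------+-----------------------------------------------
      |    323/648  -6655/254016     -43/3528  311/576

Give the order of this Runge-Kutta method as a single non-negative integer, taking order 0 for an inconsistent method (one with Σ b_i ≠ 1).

b = (323/648, -6655/254016, -43/3528, 311/576)
c = (0, 27/11, -2, 1)
Ac = (0, 0, -49/43, 88/311)
Σ b_i: 323/648·1 + (-6655/254016)·1 + (-43/3528)·1 + 311/576·1 = 1 ✓
b·c: (-6655/254016)·27/11 + (-43/3528)·(-2) + 311/576·1 = 1/2 ✓
b·c²: (-6655/254016)·729/121 + (-43/3528)·4 + 311/576·1 = 1/3 ✓
b·Ac: (-43/3528)·(-49/43) + 311/576·88/311 = 1/6 ✓
b·c³: (-6655/254016)·19683/1331 + (-43/3528)·(-8) + 311/576·1 = 1/4 ✓
b·(c∘Ac): (-43/3528)·98/43 + 311/576·88/311 = 1/8 ✓
b·Ac²: (-43/3528)·(-1323/473) + 311/576·312/3421 = 1/12 ✓
b·A²c: 311/576·24/311 = 1/24 ✓; 4 stages ⇒ order 4.

4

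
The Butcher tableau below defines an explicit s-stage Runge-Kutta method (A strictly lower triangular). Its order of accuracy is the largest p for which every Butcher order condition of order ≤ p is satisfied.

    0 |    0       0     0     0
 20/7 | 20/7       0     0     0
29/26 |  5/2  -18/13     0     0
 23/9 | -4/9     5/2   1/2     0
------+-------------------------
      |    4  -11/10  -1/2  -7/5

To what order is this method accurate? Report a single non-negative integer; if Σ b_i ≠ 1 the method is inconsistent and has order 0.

1

b = (4, -11/10, -1/2, -7/5)
c = (0, 20/7, 29/26, 23/9)
Ac = (0, 0, -360/91, 2803/364)
Σ b_i: 4·1 + (-11/10)·1 + (-1/2)·1 + (-7/5)·1 = 1 ✓
b·c: (-11/10)·20/7 + (-1/2)·29/26 + (-7/5)·23/9 = -119219/16380 ≠ 1/2 ⇒ order 1.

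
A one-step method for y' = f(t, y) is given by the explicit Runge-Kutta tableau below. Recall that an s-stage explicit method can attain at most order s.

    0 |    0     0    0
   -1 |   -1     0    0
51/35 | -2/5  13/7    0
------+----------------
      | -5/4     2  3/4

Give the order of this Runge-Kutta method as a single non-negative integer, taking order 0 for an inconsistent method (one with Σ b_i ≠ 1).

0

b = (-5/4, 2, 3/4)
c = (0, -1, 51/35)
Ac = (0, 0, -13/7)
Σ b_i: (-5/4)·1 + 2·1 + 3/4·1 = 3/2 ≠ 1 ⇒ order 0.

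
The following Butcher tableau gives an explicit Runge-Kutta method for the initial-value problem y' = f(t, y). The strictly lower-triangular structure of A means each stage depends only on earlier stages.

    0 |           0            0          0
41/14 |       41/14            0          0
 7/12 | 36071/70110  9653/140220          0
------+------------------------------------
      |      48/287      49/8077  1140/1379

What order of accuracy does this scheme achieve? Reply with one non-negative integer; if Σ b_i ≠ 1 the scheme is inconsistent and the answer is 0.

b = (48/287, 49/8077, 1140/1379)
c = (0, 41/14, 7/12)
Ac = (0, 0, 1379/6840)
Σ b_i: 48/287·1 + 49/8077·1 + 1140/1379·1 = 1 ✓
b·c: 49/8077·41/14 + 1140/1379·7/12 = 1/2 ✓
b·c²: 49/8077·1681/196 + 1140/1379·49/144 = 1/3 ✓
b·Ac: 1140/1379·1379/6840 = 1/6 ✓; 3 stages ⇒ order 3.

3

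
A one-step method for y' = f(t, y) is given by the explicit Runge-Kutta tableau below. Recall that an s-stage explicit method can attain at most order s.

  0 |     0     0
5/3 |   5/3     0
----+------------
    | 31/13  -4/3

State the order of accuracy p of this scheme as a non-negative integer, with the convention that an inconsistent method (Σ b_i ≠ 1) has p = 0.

b = (31/13, -4/3)
c = (0, 5/3)
Σ b_i: 31/13·1 + (-4/3)·1 = 41/39 ≠ 1 ⇒ order 0.

0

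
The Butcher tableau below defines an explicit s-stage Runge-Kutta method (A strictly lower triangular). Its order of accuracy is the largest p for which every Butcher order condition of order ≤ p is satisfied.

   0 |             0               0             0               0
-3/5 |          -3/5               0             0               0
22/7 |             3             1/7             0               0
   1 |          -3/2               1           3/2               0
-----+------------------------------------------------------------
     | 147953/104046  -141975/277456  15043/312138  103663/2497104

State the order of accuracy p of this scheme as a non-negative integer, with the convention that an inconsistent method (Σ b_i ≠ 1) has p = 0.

3

b = (147953/104046, -141975/277456, 15043/312138, 103663/2497104)
c = (0, -3/5, 22/7, 1)
Ac = (0, 0, -3/35, 144/35)
Σ b_i: 147953/104046·1 + (-141975/277456)·1 + 15043/312138·1 + 103663/2497104·1 = 1 ✓
b·c: (-141975/277456)·(-3/5) + 15043/312138·22/7 + 103663/2497104·1 = 1/2 ✓
b·c²: (-141975/277456)·9/25 + 15043/312138·484/49 + 103663/2497104·1 = 1/3 ✓
b·Ac: 15043/312138·(-3/35) + 103663/2497104·144/35 = 1/6 ✓
b·c³: (-141975/277456)·(-27/125) + 15043/312138·10648/343 + 103663/2497104·1 = 6001901/3641610 ≠ 1/4 ⇒ order 3.
b·(c∘Ac): 15043/312138·(-66/245) + 103663/2497104·144/35 = 8210/52023 ≠ 1/8
b·Ac²: 15043/312138·9/175 + 103663/2497104·18591/1225 = 18426481/29132880 ≠ 1/12
b·A²c: 103663/2497104·(-9/70) = -14809/2774560 ≠ 1/24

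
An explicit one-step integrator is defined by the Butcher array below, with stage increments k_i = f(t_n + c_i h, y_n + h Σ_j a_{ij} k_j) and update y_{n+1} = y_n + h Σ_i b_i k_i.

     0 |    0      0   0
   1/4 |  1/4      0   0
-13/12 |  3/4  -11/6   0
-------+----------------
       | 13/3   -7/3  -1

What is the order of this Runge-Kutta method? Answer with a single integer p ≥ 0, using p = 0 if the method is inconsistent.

2

b = (13/3, -7/3, -1)
c = (0, 1/4, -13/12)
Ac = (0, 0, -11/24)
Σ b_i: 13/3·1 + (-7/3)·1 + (-1)·1 = 1 ✓
b·c: (-7/3)·1/4 + (-1)·(-13/12) = 1/2 ✓
b·c²: (-7/3)·1/16 + (-1)·169/144 = -95/72 ≠ 1/3 ⇒ order 2.
b·Ac: (-1)·(-11/24) = 11/24 ≠ 1/6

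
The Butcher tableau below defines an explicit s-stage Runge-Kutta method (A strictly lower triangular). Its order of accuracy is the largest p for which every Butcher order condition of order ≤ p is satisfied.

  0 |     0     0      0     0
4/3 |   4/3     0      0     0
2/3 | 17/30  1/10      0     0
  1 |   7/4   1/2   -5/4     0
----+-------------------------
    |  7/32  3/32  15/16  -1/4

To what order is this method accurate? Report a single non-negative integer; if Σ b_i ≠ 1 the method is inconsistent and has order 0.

4

b = (7/32, 3/32, 15/16, -1/4)
c = (0, 4/3, 2/3, 1)
Ac = (0, 0, 2/15, -1/6)
Σ b_i: 7/32·1 + 3/32·1 + 15/16·1 + (-1/4)·1 = 1 ✓
b·c: 3/32·4/3 + 15/16·2/3 + (-1/4)·1 = 1/2 ✓
b·c²: 3/32·16/9 + 15/16·4/9 + (-1/4)·1 = 1/3 ✓
b·Ac: 15/16·2/15 + (-1/4)·(-1/6) = 1/6 ✓
b·c³: 3/32·64/27 + 15/16·8/27 + (-1/4)·1 = 1/4 ✓
b·(c∘Ac): 15/16·4/45 + (-1/4)·(-1/6) = 1/8 ✓
b·Ac²: 15/16·8/45 + (-1/4)·1/3 = 1/12 ✓
b·A²c: (-1/4)·(-1/6) = 1/24 ✓; 4 stages ⇒ order 4.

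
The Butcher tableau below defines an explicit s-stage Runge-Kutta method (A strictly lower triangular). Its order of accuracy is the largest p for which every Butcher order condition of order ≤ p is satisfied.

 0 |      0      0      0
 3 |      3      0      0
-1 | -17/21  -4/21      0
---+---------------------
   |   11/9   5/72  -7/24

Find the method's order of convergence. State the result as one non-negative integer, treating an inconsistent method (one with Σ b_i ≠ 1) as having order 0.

b = (11/9, 5/72, -7/24)
c = (0, 3, -1)
Ac = (0, 0, -4/7)
Σ b_i: 11/9·1 + 5/72·1 + (-7/24)·1 = 1 ✓
b·c: 5/72·3 + (-7/24)·(-1) = 1/2 ✓
b·c²: 5/72·9 + (-7/24)·1 = 1/3 ✓
b·Ac: (-7/24)·(-4/7) = 1/6 ✓; 3 stages ⇒ order 3.

3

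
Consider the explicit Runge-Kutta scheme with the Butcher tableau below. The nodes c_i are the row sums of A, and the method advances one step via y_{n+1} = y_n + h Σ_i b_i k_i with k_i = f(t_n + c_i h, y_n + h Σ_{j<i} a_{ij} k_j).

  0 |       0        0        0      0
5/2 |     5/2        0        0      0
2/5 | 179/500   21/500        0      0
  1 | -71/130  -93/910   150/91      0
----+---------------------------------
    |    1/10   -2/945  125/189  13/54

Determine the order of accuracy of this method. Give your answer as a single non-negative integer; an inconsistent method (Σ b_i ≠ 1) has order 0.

4

b = (1/10, -2/945, 125/189, 13/54)
c = (0, 5/2, 2/5, 1)
Ac = (0, 0, 21/200, 21/52)
Σ b_i: 1/10·1 + (-2/945)·1 + 125/189·1 + 13/54·1 = 1 ✓
b·c: (-2/945)·5/2 + 125/189·2/5 + 13/54·1 = 1/2 ✓
b·c²: (-2/945)·25/4 + 125/189·4/25 + 13/54·1 = 1/3 ✓
b·Ac: 125/189·21/200 + 13/54·21/52 = 1/6 ✓
b·c³: (-2/945)·125/8 + 125/189·8/125 + 13/54·1 = 1/4 ✓
b·(c∘Ac): 125/189·21/500 + 13/54·21/52 = 1/8 ✓
b·Ac²: 125/189·21/80 + 13/54·(-3/8) = 1/12 ✓
b·A²c: 13/54·9/52 = 1/24 ✓; 4 stages ⇒ order 4.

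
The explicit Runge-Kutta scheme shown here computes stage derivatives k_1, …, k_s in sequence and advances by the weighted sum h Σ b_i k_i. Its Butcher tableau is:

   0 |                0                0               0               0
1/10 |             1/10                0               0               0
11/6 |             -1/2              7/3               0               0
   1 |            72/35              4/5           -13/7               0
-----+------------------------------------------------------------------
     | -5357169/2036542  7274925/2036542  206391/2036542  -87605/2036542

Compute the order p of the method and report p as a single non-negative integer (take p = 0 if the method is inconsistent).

b = (-5357169/2036542, 7274925/2036542, 206391/2036542, -87605/2036542)
c = (0, 1/10, 11/6, 1)
Ac = (0, 0, 7/30, -3491/1050)
Σ b_i: (-5357169/2036542)·1 + 7274925/2036542·1 + 206391/2036542·1 + (-87605/2036542)·1 = 1 ✓
b·c: 7274925/2036542·1/10 + 206391/2036542·11/6 + (-87605/2036542)·1 = 1/2 ✓
b·c²: 7274925/2036542·1/100 + 206391/2036542·121/36 + (-87605/2036542)·1 = 1/3 ✓
b·Ac: 206391/2036542·7/30 + (-87605/2036542)·(-3491/1050) = 1/6 ✓
b·c³: 7274925/2036542·1/1000 + 206391/2036542·1331/216 + (-87605/2036542)·1 = 53615651/91644390 ≠ 1/4 ⇒ order 3.
b·(c∘Ac): 206391/2036542·77/180 + (-87605/2036542)·(-3491/1050) = 1518221/8146168 ≠ 1/8
b·Ac²: 206391/2036542·7/300 + (-87605/2036542)·(-196373/31500) = 49585583/183288780 ≠ 1/12
b·A²c: (-87605/2036542)·(-13/30) = 227773/12219252 ≠ 1/24

3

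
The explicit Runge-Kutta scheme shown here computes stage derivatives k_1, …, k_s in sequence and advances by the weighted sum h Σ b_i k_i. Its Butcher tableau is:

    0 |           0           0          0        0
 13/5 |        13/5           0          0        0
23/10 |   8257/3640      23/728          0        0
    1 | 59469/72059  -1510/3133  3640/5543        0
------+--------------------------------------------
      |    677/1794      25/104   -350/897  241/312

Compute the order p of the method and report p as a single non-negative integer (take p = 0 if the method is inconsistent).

b = (677/1794, 25/104, -350/897, 241/312)
c = (0, 13/5, 23/10, 1)
Ac = (0, 0, 23/280, 62/241)
Σ b_i: 677/1794·1 + 25/104·1 + (-350/897)·1 + 241/312·1 = 1 ✓
b·c: 25/104·13/5 + (-350/897)·23/10 + 241/312·1 = 1/2 ✓
b·c²: 25/104·169/25 + (-350/897)·529/100 + 241/312·1 = 1/3 ✓
b·Ac: (-350/897)·23/280 + 241/312·62/241 = 1/6 ✓
b·c³: 25/104·2197/125 + (-350/897)·12167/1000 + 241/312·1 = 1/4 ✓
b·(c∘Ac): (-350/897)·529/2800 + 241/312·62/241 = 1/8 ✓
b·Ac²: (-350/897)·299/1400 + 241/312·52/241 = 1/12 ✓
b·A²c: 241/312·13/241 = 1/24 ✓; 4 stages ⇒ order 4.

4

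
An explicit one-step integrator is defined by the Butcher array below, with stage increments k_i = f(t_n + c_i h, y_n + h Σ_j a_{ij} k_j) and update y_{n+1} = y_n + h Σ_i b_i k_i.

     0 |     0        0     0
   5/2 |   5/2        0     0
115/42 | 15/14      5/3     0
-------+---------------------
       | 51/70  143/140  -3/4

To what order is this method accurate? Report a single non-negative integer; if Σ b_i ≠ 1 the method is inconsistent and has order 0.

2

b = (51/70, 143/140, -3/4)
c = (0, 5/2, 115/42)
Ac = (0, 0, 25/6)
Σ b_i: 51/70·1 + 143/140·1 + (-3/4)·1 = 1 ✓
b·c: 143/140·5/2 + (-3/4)·115/42 = 1/2 ✓
b·c²: 143/140·25/4 + (-3/4)·13225/1764 = 895/1176 ≠ 1/3 ⇒ order 2.
b·Ac: (-3/4)·25/6 = -25/8 ≠ 1/6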